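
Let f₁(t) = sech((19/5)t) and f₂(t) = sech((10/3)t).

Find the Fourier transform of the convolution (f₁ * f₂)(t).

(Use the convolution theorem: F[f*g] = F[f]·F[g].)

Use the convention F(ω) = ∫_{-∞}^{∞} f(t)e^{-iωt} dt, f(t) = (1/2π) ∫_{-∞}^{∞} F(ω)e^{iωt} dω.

F[f₁*f₂](ω) = \frac{3 \pi^{2}}{38 \cosh{\left(\frac{5 \pi \omega}{38} \right)} \cosh{\left(\frac{3 \pi \omega}{20} \right)}}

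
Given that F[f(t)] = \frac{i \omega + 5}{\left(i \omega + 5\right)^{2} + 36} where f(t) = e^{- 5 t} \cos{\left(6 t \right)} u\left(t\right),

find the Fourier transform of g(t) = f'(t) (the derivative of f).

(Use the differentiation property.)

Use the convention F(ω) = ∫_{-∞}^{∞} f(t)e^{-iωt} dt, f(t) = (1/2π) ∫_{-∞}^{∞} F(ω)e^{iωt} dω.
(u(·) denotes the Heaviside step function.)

F[g](ω) = \frac{i \omega \left(i \omega + 5\right)}{\left(i \omega + 5\right)^{2} + 36}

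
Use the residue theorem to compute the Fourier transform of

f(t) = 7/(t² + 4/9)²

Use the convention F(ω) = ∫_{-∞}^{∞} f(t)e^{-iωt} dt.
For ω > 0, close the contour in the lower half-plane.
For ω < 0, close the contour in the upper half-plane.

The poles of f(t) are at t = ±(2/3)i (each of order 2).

Let g(z) = f(z)e^{-iωz}; for large |z| the factor e^{-iωz} decays in the lower half-plane when ω > 0 and in the upper half-plane when ω < 0.

Case ω > 0 (lower half-plane, clockwise contour ⇒ F(ω) = -2πi·ΣRes):
  Res_{z = - \frac{2 i}{3}} g(z) = \frac{63 i \left(2 \omega + 3\right) e^{- \frac{2 \omega}{3}}}{32} (pole of order 2)
  F(ω) = -2πi·ΣRes = \frac{63 \pi \left(2 \omega + 3\right) e^{- \frac{2 \omega}{3}}}{16}

Case ω < 0 (upper half-plane, counterclockwise contour ⇒ F(ω) = +2πi·ΣRes):
  Res_{z = \frac{2 i}{3}} g(z) = \frac{63 i \left(2 \omega - 3\right) e^{\frac{2 \omega}{3}}}{32} (pole of order 2)
  F(ω) = 2πi·ΣRes = \frac{63 \pi \left(3 - 2 \omega\right) e^{\frac{2 \omega}{3}}}{16}

Both cases combine into a single formula in |ω|:

F(ω) = \frac{63 \pi \left(2 \left|{\omega}\right| + 3\right) e^{- \frac{2 \left|{\omega}\right|}{3}}}{16}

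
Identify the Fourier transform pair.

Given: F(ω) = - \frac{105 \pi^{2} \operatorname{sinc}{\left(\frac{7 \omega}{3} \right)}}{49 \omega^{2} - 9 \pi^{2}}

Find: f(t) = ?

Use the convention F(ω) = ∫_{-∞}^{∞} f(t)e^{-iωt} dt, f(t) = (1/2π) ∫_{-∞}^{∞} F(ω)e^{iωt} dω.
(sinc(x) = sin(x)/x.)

f(t) = 5 \left(\begin{cases} \cos^{2}{\left(\frac{3 \pi t}{14} \right)} & \text{for}\: \left|{t}\right| < \frac{7}{3} \\0 & \text{otherwise} \end{cases}\right)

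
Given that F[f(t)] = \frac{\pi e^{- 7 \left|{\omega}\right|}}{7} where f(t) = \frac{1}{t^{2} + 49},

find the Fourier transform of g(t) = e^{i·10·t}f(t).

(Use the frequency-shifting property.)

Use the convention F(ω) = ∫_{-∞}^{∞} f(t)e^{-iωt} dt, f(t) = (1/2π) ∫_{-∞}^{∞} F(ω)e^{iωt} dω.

F[g](ω) = \frac{\pi e^{- 7 \left|{\omega - 10}\right|}}{7}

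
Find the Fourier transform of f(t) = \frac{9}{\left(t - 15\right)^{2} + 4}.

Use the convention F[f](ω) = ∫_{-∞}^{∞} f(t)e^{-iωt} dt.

F(ω) = \frac{9 \pi e^{- 15 i \omega - 2 \left|{\omega}\right|}}{2}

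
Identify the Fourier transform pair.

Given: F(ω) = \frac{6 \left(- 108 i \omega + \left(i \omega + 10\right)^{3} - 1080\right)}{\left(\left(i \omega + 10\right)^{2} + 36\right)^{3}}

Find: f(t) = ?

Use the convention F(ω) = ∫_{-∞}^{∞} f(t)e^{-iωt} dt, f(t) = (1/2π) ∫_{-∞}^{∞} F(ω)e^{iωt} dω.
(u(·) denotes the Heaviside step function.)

f(t) = 3 t^{2} e^{- 10 t} \cos{\left(6 t \right)} u\left(t\right)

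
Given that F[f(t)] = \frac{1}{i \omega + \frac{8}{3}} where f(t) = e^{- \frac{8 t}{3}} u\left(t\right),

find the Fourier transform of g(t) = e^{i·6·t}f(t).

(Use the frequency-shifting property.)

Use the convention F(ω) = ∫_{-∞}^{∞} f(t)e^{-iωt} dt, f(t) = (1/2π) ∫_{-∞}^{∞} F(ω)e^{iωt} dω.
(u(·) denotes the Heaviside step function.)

F[g](ω) = \frac{3}{3 i \left(\omega - 6\right) + 8}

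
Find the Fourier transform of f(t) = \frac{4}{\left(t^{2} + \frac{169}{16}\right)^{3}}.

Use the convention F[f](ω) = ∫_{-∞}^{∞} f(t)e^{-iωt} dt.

F(ω) = \frac{32 \pi \left(169 \omega^{2} + 156 \left|{\omega}\right| + 48\right) e^{- \frac{13 \left|{\omega}\right|}{4}}}{371293}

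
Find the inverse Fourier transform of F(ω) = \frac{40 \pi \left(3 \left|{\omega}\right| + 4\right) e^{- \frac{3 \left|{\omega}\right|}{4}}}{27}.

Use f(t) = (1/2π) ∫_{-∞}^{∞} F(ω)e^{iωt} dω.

f(t) = \frac{5}{\left(t^{2} + \frac{9}{16}\right)^{2}}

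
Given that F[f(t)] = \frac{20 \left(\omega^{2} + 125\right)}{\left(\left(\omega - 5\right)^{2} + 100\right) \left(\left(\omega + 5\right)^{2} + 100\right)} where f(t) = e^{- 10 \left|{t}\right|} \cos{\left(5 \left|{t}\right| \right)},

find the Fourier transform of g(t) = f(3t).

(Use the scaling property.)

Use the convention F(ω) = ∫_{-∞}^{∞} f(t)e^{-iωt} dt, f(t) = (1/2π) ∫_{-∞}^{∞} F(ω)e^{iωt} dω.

F[g](ω) = \frac{60 \left(\omega^{2} + 1125\right)}{\omega^{4} + 1350 \omega^{2} + 1265625}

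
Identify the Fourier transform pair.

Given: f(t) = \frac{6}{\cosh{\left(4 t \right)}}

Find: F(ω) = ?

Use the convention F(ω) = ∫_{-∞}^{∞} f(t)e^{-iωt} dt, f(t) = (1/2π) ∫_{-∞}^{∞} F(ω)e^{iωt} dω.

F(ω) = \frac{3 \pi}{2 \cosh{\left(\frac{\pi \omega}{8} \right)}}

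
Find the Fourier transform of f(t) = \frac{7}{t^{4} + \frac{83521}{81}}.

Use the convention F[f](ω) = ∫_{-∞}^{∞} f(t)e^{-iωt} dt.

F(ω) = \frac{189 \pi e^{- \frac{17 \sqrt{2} \left|{\omega}\right|}{6}} \sin{\left(\frac{17 \sqrt{2} \left|{\omega}\right|}{6} + \frac{\pi}{4} \right)}}{4913}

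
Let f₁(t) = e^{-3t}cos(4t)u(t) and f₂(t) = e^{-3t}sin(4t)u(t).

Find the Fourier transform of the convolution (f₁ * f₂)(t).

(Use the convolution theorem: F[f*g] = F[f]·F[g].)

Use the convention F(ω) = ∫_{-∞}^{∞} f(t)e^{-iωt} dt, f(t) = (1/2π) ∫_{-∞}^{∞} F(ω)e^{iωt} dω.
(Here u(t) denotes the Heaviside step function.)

F[f₁*f₂](ω) = \frac{4 \left(i \omega + 3\right)}{\left(\left(i \omega + 3\right)^{2} + 16\right)^{2}}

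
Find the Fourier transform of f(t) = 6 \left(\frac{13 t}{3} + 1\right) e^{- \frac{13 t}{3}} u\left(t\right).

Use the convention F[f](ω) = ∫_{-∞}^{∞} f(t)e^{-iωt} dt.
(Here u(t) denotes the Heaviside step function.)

F(ω) = \frac{18 \left(- 3 i \omega - 26\right)}{9 \omega^{2} - 78 i \omega - 169}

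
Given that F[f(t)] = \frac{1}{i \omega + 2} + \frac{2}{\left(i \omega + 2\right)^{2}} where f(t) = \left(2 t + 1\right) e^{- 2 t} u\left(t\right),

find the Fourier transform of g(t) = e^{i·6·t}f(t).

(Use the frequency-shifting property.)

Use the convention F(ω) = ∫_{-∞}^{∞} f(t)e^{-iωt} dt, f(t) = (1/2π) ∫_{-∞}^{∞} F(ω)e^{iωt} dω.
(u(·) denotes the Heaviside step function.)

F[g](ω) = \frac{2 i \left(\omega - 6\right) + \left(i \left(\omega - 6\right) + 2\right)^{2} + 4}{\left(i \left(\omega - 6\right) + 2\right)^{3}}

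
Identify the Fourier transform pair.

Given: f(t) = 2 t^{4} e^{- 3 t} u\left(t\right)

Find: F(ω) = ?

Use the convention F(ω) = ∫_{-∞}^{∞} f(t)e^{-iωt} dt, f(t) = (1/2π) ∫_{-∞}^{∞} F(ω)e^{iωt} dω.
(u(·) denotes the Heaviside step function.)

F(ω) = \frac{48}{\left(i \omega + 3\right)^{5}}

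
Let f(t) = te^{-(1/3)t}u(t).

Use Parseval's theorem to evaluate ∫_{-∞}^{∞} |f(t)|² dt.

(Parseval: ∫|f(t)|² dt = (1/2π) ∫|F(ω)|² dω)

∫|f(t)|² dt = \frac{27}{4}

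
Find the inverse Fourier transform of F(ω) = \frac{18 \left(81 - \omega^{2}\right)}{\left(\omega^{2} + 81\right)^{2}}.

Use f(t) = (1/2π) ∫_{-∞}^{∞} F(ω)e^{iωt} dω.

f(t) = 9 e^{- 9 \left|{t}\right|} \left|{t}\right|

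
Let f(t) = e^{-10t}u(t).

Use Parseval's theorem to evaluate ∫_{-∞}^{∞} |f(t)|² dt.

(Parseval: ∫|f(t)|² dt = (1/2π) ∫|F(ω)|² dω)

∫|f(t)|² dt = \frac{1}{20}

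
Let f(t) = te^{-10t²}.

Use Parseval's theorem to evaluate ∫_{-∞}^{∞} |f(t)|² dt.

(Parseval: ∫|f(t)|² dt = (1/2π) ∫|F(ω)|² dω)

∫|f(t)|² dt = \frac{\sqrt{5} \sqrt{\pi}}{400}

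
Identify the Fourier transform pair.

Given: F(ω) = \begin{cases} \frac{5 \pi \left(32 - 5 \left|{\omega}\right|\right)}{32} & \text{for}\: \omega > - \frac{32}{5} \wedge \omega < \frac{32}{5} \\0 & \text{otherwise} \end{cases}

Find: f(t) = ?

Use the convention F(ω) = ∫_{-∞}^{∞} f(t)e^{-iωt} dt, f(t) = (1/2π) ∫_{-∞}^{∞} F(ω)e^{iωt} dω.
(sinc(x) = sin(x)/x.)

f(t) = 16 \operatorname{sinc}^{2}{\left(\frac{16 t}{5} \right)}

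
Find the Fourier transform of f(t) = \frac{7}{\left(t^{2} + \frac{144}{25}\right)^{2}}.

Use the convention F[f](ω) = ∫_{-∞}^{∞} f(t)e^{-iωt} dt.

F(ω) = \frac{175 \pi \left(12 \left|{\omega}\right| + 5\right) e^{- \frac{12 \left|{\omega}\right|}{5}}}{3456}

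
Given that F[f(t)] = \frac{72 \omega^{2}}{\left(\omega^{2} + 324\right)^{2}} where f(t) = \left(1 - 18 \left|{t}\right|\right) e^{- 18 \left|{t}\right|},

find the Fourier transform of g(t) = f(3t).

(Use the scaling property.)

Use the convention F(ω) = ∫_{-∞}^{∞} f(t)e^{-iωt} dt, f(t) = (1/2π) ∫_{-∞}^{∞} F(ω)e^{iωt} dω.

F[g](ω) = \frac{216 \omega^{2}}{\left(\omega^{2} + 2916\right)^{2}}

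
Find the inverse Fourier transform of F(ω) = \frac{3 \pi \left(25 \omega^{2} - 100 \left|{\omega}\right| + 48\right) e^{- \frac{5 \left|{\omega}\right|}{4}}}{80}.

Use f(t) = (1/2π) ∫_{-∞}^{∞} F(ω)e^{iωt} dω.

f(t) = \frac{6 t^{4}}{\left(t^{2} + \frac{25}{16}\right)^{3}}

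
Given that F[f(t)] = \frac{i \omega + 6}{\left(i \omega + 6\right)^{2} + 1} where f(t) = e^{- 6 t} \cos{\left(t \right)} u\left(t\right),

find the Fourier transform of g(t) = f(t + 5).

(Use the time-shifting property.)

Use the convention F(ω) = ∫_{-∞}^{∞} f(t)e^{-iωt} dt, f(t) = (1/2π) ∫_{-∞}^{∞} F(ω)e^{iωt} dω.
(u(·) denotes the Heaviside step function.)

F[g](ω) = \frac{\left(i \omega + 6\right) e^{5 i \omega}}{\left(i \omega + 6\right)^{2} + 1}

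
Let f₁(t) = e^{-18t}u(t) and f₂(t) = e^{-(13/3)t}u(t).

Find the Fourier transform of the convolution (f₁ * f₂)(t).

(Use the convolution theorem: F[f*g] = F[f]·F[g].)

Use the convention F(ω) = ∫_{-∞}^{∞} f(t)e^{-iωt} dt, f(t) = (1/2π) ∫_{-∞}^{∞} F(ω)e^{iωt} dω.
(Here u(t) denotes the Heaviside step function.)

F[f₁*f₂](ω) = \frac{3}{\left(i \omega + 18\right) \left(3 i \omega + 13\right)}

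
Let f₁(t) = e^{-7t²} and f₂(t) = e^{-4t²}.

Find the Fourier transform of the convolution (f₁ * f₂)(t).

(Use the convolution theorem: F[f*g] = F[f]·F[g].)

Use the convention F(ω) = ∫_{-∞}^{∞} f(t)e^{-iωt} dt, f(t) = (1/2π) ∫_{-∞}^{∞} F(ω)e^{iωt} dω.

F[f₁*f₂](ω) = \frac{\sqrt{7} \pi e^{- \frac{11 \omega^{2}}{112}}}{14}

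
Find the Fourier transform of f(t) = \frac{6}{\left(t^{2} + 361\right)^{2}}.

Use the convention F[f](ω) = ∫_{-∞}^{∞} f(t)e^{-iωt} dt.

F(ω) = \frac{3 \pi \left(19 \left|{\omega}\right| + 1\right) e^{- 19 \left|{\omega}\right|}}{6859}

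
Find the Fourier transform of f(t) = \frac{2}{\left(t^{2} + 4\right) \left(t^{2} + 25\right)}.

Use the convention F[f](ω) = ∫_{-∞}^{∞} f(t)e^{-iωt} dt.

F(ω) = \frac{\pi \left(5 e^{3 \left|{\omega}\right|} - 2\right) e^{- 5 \left|{\omega}\right|}}{105}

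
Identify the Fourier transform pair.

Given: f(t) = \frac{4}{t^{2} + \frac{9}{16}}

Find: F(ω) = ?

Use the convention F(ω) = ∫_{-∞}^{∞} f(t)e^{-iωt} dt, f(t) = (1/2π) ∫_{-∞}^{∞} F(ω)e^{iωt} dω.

F(ω) = \frac{16 \pi e^{- \frac{3 \left|{\omega}\right|}{4}}}{3}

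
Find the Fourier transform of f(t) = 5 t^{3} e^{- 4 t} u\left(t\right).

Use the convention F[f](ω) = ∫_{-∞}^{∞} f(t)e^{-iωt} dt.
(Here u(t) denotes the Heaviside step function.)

F(ω) = \frac{30}{\left(i \omega + 4\right)^{4}}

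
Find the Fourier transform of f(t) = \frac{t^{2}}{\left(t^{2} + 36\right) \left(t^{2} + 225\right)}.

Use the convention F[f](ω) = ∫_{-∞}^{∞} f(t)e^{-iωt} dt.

F(ω) = \frac{\pi \left(5 - 2 e^{9 \left|{\omega}\right|}\right) e^{- 15 \left|{\omega}\right|}}{63}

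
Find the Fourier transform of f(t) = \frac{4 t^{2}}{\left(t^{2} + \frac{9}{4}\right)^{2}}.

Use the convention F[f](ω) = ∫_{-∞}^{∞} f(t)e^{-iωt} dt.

F(ω) = \frac{2 \pi \left(2 - 3 \left|{\omega}\right|\right) e^{- \frac{3 \left|{\omega}\right|}{2}}}{3}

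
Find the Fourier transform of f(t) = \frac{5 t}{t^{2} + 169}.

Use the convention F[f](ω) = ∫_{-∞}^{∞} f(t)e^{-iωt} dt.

F(ω) = - 5 i \pi e^{- 13 \left|{\omega}\right|} \operatorname{sign}{\left(\omega \right)}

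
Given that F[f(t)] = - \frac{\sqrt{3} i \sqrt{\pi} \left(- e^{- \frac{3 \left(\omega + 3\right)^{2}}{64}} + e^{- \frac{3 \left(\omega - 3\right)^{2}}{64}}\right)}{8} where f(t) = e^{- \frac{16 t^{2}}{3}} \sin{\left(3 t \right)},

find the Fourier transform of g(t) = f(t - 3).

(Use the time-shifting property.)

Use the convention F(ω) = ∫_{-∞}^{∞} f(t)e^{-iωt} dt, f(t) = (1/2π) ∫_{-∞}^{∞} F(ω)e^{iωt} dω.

F[g](ω) = \frac{\sqrt{3} i \sqrt{\pi} \left(1 - e^{\frac{9 \omega}{16}}\right) e^{- \frac{3 \omega^{2}}{64} - \frac{9 \omega}{32} - 3 i \omega - \frac{27}{64}}}{8}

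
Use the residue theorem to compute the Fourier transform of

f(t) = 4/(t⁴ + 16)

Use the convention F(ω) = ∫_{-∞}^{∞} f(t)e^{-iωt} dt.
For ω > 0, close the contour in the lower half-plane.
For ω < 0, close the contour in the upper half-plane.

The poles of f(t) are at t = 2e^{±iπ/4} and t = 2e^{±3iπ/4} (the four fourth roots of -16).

Let g(z) = f(z)e^{-iωz}; for large |z| the factor e^{-iωz} decays in the lower half-plane when ω > 0 and in the upper half-plane when ω < 0.

Case ω > 0 (lower half-plane, clockwise contour ⇒ F(ω) = -2πi·ΣRes):
  Res_{z = - \sqrt{2} - \sqrt{2} i} g(z) = \frac{\sqrt{2} i \left(1 - i\right) e^{\sqrt{2} \omega \left(-1 + i\right)}}{16}
  Res_{z = \sqrt{2} - \sqrt{2} i} g(z) = \frac{\sqrt{2} i \left(1 + i\right) e^{- \sqrt{2} \omega \left(1 + i\right)}}{16}
  F(ω) = -2πi·ΣRes = \frac{\sqrt{2} \pi \left(1 - i\right) \left(e^{2 \sqrt{2} i \omega} + i\right) e^{- \sqrt{2} \omega \left(1 + i\right)}}{8} = \frac{\pi e^{- \sqrt{2} \omega} \sin{\left(\sqrt{2} \omega + \frac{\pi}{4} \right)}}{2}

Case ω < 0 (upper half-plane, counterclockwise contour ⇒ F(ω) = +2πi·ΣRes):
  Res_{z = \sqrt{2} + \sqrt{2} i} g(z) = \frac{\sqrt{2} i \left(-1 + i\right) e^{\sqrt{2} \omega \left(1 - i\right)}}{16}
  Res_{z = - \sqrt{2} + \sqrt{2} i} g(z) = \frac{\sqrt{2} \left(1 - i\right) e^{\sqrt{2} \omega \left(1 + i\right)}}{16}
  F(ω) = 2πi·ΣRes = - \frac{\sqrt{2} i \pi \left(i \left(1 - i\right) e^{\sqrt{2} \omega \left(1 - i\right)} - \left(1 - i\right) e^{\sqrt{2} \omega \left(1 + i\right)}\right)}{8} = \frac{\pi e^{\sqrt{2} \omega} \cos{\left(\sqrt{2} \omega + \frac{\pi}{4} \right)}}{2}

Both cases combine into a single formula in |ω|:

F(ω) = \frac{\pi e^{- \sqrt{2} \left|{\omega}\right|} \sin{\left(\sqrt{2} \left|{\omega}\right| + \frac{\pi}{4} \right)}}{2}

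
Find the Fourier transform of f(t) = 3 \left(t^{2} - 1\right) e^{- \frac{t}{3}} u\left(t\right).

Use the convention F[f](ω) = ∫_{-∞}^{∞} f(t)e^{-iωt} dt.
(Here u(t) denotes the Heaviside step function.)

F(ω) = \frac{9 \left(54 i \omega - \left(3 i \omega + 1\right)^{3} + 18\right)}{\left(3 i \omega + 1\right)^{4}}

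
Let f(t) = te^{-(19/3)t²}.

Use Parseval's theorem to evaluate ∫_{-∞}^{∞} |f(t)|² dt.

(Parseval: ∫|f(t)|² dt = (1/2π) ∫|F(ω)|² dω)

∫|f(t)|² dt = \frac{3 \sqrt{114} \sqrt{\pi}}{2888}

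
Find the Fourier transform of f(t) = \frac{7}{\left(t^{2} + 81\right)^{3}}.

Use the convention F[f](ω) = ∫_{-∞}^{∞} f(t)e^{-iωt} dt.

F(ω) = \frac{7 \pi \left(27 \omega^{2} + 9 \left|{\omega}\right| + 1\right) e^{- 9 \left|{\omega}\right|}}{157464}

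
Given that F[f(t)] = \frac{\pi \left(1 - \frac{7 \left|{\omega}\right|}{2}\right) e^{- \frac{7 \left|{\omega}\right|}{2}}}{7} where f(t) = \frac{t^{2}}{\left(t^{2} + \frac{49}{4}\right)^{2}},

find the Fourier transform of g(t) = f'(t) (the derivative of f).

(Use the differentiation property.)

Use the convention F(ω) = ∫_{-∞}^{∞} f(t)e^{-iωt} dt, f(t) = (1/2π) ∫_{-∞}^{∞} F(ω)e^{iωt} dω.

F[g](ω) = \frac{i \pi \omega \left(2 - 7 \left|{\omega}\right|\right) e^{- \frac{7 \left|{\omega}\right|}{2}}}{14}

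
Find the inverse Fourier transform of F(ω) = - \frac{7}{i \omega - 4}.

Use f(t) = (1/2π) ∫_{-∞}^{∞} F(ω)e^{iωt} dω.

f(t) = 7 e^{4 t} u\left(- t\right)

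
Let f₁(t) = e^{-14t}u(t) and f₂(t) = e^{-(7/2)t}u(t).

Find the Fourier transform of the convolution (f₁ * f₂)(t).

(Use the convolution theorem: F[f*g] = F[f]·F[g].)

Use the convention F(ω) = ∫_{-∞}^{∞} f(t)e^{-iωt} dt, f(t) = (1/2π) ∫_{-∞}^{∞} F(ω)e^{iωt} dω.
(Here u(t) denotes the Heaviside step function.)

F[f₁*f₂](ω) = \frac{2}{\left(i \omega + 14\right) \left(2 i \omega + 7\right)}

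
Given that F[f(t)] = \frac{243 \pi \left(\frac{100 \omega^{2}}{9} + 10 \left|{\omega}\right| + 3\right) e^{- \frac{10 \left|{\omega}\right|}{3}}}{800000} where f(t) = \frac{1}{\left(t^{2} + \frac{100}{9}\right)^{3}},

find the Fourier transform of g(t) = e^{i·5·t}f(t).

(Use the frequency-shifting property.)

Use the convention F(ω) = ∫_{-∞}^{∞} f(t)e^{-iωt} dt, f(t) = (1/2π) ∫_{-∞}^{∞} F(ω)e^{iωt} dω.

F[g](ω) = \frac{27 \pi \left(100 \left(\omega - 5\right)^{2} + 90 \left|{\omega - 5}\right| + 27\right) e^{- \frac{10 \left|{\omega - 5}\right|}{3}}}{800000}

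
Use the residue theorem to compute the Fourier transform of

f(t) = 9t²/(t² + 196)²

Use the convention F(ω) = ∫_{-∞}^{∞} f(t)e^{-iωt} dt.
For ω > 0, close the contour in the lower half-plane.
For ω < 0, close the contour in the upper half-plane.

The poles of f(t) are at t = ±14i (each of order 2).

Let g(z) = f(z)e^{-iωz}; for large |z| the factor e^{-iωz} decays in the lower half-plane when ω > 0 and in the upper half-plane when ω < 0.

Case ω > 0 (lower half-plane, clockwise contour ⇒ F(ω) = -2πi·ΣRes):
  Res_{z = - 14 i} g(z) = \frac{9 i \left(1 - 14 \omega\right) e^{- 14 \omega}}{56} (pole of order 2)
  F(ω) = -2πi·ΣRes = \frac{9 \pi \left(1 - 14 \omega\right) e^{- 14 \omega}}{28}

Case ω < 0 (upper half-plane, counterclockwise contour ⇒ F(ω) = +2πi·ΣRes):
  Res_{z = 14 i} g(z) = \frac{9 i \left(- 14 \omega - 1\right) e^{14 \omega}}{56} (pole of order 2)
  F(ω) = 2πi·ΣRes = \frac{9 \pi \left(14 \omega + 1\right) e^{14 \omega}}{28}

Both cases combine into a single formula in |ω|:

F(ω) = \frac{9 \pi \left(1 - 14 \left|{\omega}\right|\right) e^{- 14 \left|{\omega}\right|}}{28}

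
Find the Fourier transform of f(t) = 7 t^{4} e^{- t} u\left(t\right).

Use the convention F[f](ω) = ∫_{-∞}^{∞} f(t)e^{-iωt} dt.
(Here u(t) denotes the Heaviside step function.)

F(ω) = \frac{168}{\left(i \omega + 1\right)^{5}}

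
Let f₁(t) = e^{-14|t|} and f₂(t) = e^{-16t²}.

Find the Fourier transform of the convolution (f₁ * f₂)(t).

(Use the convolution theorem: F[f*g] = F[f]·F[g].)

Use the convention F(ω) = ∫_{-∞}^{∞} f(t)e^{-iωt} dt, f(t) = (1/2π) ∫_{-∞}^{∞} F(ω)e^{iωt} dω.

F[f₁*f₂](ω) = \frac{7 \sqrt{\pi} e^{- \frac{\omega^{2}}{64}}}{\omega^{2} + 196}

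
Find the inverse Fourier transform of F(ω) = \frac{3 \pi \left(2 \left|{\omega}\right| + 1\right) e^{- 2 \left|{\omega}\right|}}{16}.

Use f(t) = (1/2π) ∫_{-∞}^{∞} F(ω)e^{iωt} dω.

f(t) = \frac{3}{\left(t^{2} + 4\right)^{2}}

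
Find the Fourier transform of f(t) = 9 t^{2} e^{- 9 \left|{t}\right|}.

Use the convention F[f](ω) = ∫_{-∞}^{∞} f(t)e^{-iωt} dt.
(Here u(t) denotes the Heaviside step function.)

F(ω) = \frac{972 \left(27 - \omega^{2}\right)}{\left(\omega^{2} + 81\right)^{3}}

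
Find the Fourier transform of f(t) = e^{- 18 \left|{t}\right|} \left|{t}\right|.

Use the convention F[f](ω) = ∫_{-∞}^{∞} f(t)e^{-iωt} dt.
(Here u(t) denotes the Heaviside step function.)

F(ω) = \frac{2 \left(324 - \omega^{2}\right)}{\left(\omega^{2} + 324\right)^{2}}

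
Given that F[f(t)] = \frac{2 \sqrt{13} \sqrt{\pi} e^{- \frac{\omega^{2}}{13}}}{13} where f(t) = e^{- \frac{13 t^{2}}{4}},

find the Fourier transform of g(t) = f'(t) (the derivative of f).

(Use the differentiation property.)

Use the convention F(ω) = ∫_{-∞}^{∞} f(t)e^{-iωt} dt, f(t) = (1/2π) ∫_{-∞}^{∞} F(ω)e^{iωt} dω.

F[g](ω) = \frac{2 \sqrt{13} i \sqrt{\pi} \omega e^{- \frac{\omega^{2}}{13}}}{13}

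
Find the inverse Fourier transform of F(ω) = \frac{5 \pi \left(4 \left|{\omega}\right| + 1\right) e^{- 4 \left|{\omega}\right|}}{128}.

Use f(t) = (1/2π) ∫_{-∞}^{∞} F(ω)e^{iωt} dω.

f(t) = \frac{5}{\left(t^{2} + 16\right)^{2}}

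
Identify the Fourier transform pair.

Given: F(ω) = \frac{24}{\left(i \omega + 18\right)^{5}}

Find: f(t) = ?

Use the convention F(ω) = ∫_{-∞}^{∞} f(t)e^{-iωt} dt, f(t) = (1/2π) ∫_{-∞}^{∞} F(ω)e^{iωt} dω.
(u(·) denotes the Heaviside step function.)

f(t) = t^{4} e^{- 18 t} u\left(t\right)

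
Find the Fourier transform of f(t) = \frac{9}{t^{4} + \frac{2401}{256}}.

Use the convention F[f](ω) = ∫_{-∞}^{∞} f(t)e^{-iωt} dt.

F(ω) = \frac{576 \pi e^{- \frac{7 \sqrt{2} \left|{\omega}\right|}{8}} \sin{\left(\frac{7 \sqrt{2} \left|{\omega}\right|}{8} + \frac{\pi}{4} \right)}}{343}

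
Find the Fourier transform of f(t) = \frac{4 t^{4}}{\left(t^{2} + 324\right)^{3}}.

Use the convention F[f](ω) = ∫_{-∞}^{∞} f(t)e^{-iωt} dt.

F(ω) = \frac{\pi \left(108 \omega^{2} - 30 \left|{\omega}\right| + 1\right) e^{- 18 \left|{\omega}\right|}}{12}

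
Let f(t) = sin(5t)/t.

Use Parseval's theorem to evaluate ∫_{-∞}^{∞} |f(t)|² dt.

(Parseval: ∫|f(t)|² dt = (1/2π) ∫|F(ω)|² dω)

∫|f(t)|² dt = 5 \pi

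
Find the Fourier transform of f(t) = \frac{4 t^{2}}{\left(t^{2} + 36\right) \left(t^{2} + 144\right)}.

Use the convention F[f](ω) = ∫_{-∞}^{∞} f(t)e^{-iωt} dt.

F(ω) = \frac{2 \pi \left(2 - e^{6 \left|{\omega}\right|}\right) e^{- 12 \left|{\omega}\right|}}{9}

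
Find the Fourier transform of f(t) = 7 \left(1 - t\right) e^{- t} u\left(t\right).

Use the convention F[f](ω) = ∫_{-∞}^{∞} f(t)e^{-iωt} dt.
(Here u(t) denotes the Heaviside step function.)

F(ω) = \frac{7 i \omega}{- \omega^{2} + 2 i \omega + 1}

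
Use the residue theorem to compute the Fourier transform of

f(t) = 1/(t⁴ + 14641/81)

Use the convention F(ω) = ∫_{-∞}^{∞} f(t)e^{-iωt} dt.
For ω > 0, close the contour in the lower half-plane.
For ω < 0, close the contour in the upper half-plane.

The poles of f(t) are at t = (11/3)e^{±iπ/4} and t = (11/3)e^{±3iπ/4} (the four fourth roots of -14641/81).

Let g(z) = f(z)e^{-iωz}; for large |z| the factor e^{-iωz} decays in the lower half-plane when ω > 0 and in the upper half-plane when ω < 0.

Case ω > 0 (lower half-plane, clockwise contour ⇒ F(ω) = -2πi·ΣRes):
  Res_{z = - \frac{11 \sqrt{2}}{6} - \frac{11 \sqrt{2} i}{6}} g(z) = \frac{27 \sqrt{2} i \left(1 - i\right) e^{\frac{11 \sqrt{2} \omega \left(-1 + i\right)}{6}}}{10648}
  Res_{z = \frac{11 \sqrt{2}}{6} - \frac{11 \sqrt{2} i}{6}} g(z) = \frac{27 \sqrt{2} i \left(1 + i\right) e^{- \frac{11 \sqrt{2} \omega \left(1 + i\right)}{6}}}{10648}
  F(ω) = -2πi·ΣRes = \frac{27 \sqrt{2} \pi \left(1 - i\right) \left(e^{\frac{11 \sqrt{2} i \omega}{3}} + i\right) e^{- \frac{11 \sqrt{2} \omega \left(1 + i\right)}{6}}}{5324} = \frac{27 \pi e^{- \frac{11 \sqrt{2} \omega}{6}} \sin{\left(\frac{11 \sqrt{2} \omega}{6} + \frac{\pi}{4} \right)}}{1331}

Case ω < 0 (upper half-plane, counterclockwise contour ⇒ F(ω) = +2πi·ΣRes):
  Res_{z = \frac{11 \sqrt{2}}{6} + \frac{11 \sqrt{2} i}{6}} g(z) = \frac{27 \sqrt{2} i \left(-1 + i\right) e^{\frac{11 \sqrt{2} \omega \left(1 - i\right)}{6}}}{10648}
  Res_{z = - \frac{11 \sqrt{2}}{6} + \frac{11 \sqrt{2} i}{6}} g(z) = \frac{27 \sqrt{2} \left(1 - i\right) e^{\frac{11 \sqrt{2} \omega \left(1 + i\right)}{6}}}{10648}
  F(ω) = 2πi·ΣRes = - \frac{27 \sqrt{2} i \pi \left(i \left(1 - i\right) e^{\frac{11 \sqrt{2} \omega \left(1 - i\right)}{6}} - \left(1 - i\right) e^{\frac{11 \sqrt{2} \omega \left(1 + i\right)}{6}}\right)}{5324} = \frac{27 \pi e^{\frac{11 \sqrt{2} \omega}{6}} \cos{\left(\frac{11 \sqrt{2} \omega}{6} + \frac{\pi}{4} \right)}}{1331}

Both cases combine into a single formula in |ω|:

F(ω) = \frac{27 \pi e^{- \frac{11 \sqrt{2} \left|{\omega}\right|}{6}} \sin{\left(\frac{11 \sqrt{2} \left|{\omega}\right|}{6} + \frac{\pi}{4} \right)}}{1331}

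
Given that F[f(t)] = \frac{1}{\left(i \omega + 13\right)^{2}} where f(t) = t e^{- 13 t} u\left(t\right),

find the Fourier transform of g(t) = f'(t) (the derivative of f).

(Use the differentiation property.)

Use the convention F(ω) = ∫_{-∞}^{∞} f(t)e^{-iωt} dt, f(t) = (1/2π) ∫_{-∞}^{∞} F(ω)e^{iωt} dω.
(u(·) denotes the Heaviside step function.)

F[g](ω) = \frac{i \omega}{\left(i \omega + 13\right)^{2}}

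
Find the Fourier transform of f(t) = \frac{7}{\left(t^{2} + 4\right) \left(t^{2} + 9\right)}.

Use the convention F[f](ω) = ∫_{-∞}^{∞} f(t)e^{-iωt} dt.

F(ω) = \frac{7 \pi \left(3 e^{\left|{\omega}\right|} - 2\right) e^{- 3 \left|{\omega}\right|}}{30}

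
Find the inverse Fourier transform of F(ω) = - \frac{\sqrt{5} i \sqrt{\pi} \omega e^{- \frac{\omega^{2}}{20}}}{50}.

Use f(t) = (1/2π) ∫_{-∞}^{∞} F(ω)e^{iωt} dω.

f(t) = t e^{- 5 t^{2}}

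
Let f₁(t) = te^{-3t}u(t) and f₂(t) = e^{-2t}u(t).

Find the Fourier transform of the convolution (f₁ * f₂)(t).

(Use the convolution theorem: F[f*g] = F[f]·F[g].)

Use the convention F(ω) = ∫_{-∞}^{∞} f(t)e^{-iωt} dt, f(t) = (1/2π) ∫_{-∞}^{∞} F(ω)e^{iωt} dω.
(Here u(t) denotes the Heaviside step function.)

F[f₁*f₂](ω) = \frac{1}{\left(i \omega + 2\right) \left(i \omega + 3\right)^{2}}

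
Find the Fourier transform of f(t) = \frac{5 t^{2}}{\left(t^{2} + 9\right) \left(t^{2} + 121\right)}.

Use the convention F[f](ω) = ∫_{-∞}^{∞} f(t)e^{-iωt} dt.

F(ω) = \frac{5 \pi \left(11 - 3 e^{8 \left|{\omega}\right|}\right) e^{- 11 \left|{\omega}\right|}}{112}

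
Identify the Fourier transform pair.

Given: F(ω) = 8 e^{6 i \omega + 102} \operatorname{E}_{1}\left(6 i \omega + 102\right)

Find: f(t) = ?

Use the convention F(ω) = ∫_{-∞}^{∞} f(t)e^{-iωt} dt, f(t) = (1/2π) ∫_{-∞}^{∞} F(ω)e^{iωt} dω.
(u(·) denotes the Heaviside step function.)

f(t) = \frac{8 e^{- 17 t} u\left(t\right)}{t + 6}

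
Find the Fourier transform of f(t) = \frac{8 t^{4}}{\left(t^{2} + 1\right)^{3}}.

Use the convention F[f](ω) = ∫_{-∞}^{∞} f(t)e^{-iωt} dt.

F(ω) = \pi \left(\omega^{2} - 5 \left|{\omega}\right| + 3\right) e^{- \left|{\omega}\right|}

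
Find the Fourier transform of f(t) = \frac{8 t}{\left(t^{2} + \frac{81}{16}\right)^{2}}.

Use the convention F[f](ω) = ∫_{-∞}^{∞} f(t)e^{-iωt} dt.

F(ω) = - \frac{16 i \pi \omega e^{- \frac{9 \left|{\omega}\right|}{4}}}{9}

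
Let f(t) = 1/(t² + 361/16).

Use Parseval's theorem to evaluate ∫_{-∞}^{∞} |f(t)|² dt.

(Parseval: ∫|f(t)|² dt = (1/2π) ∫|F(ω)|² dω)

∫|f(t)|² dt = \frac{32 \pi}{6859}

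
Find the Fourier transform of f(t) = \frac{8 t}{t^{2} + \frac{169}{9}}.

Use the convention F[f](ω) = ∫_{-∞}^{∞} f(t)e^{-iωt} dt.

F(ω) = - 8 i \pi e^{- \frac{13 \left|{\omega}\right|}{3}} \operatorname{sign}{\left(\omega \right)}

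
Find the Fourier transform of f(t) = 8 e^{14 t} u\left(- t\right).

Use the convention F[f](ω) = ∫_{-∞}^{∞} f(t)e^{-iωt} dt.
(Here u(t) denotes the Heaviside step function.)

F(ω) = - \frac{8}{i \omega - 14}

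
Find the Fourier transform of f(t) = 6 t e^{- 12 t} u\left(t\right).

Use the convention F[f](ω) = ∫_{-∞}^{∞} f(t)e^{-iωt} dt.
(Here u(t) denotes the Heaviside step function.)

F(ω) = \frac{6}{\left(i \omega + 12\right)^{2}}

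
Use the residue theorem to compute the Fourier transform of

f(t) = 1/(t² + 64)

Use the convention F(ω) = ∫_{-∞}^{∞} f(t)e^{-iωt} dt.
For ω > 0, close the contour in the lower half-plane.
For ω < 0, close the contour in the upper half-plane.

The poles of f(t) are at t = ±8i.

Let g(z) = f(z)e^{-iωz}; for large |z| the factor e^{-iωz} decays in the lower half-plane when ω > 0 and in the upper half-plane when ω < 0.

Case ω > 0 (lower half-plane, clockwise contour ⇒ F(ω) = -2πi·ΣRes):
  Res_{z = - 8 i} g(z) = \frac{i e^{- 8 \omega}}{16}
  F(ω) = -2πi·ΣRes = \frac{\pi e^{- 8 \omega}}{8}

Case ω < 0 (upper half-plane, counterclockwise contour ⇒ F(ω) = +2πi·ΣRes):
  Res_{z = 8 i} g(z) = - \frac{i e^{8 \omega}}{16}
  F(ω) = 2πi·ΣRes = \frac{\pi e^{8 \omega}}{8}

Both cases combine into a single formula in |ω|:

F(ω) = \frac{\pi e^{- 8 \left|{\omega}\right|}}{8}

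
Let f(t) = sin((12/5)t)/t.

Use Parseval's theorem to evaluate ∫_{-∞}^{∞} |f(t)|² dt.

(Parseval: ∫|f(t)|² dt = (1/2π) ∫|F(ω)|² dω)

∫|f(t)|² dt = \frac{12 \pi}{5}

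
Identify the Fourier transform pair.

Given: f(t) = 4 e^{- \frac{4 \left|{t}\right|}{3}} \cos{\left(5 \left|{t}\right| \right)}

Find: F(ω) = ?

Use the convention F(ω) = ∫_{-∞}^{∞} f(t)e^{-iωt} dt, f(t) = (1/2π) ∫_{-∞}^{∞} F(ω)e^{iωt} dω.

F(ω) = \frac{96 \left(9 \omega^{2} + 241\right)}{81 \omega^{4} - 3762 \omega^{2} + 58081}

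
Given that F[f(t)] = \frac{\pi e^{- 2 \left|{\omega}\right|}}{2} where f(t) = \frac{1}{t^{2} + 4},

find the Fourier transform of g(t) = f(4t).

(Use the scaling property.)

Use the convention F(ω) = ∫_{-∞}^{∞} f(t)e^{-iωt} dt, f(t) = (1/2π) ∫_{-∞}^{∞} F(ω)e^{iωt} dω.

F[g](ω) = \frac{\pi e^{- \frac{\left|{\omega}\right|}{2}}}{8}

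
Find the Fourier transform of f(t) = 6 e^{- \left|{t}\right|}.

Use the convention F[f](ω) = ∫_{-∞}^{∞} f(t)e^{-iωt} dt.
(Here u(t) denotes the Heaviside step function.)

F(ω) = \frac{12}{\omega^{2} + 1}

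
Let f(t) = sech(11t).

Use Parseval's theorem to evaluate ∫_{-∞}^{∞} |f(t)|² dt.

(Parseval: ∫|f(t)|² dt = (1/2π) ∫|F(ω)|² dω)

∫|f(t)|² dt = \frac{2}{11}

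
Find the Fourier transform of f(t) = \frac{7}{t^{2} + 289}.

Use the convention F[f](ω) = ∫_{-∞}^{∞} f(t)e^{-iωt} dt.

F(ω) = \frac{7 \pi e^{- 17 \left|{\omega}\right|}}{17}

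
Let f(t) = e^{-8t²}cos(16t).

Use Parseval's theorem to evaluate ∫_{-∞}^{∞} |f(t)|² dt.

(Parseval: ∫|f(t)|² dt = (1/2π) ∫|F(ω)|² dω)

∫|f(t)|² dt = \frac{\sqrt{\pi} \left(1 + e^{16}\right)}{8 e^{16}}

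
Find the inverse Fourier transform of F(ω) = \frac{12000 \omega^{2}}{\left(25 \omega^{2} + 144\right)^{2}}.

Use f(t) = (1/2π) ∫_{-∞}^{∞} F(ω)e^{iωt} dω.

f(t) = 2 \left(1 - \frac{12 \left|{t}\right|}{5}\right) e^{- \frac{12 \left|{t}\right|}{5}}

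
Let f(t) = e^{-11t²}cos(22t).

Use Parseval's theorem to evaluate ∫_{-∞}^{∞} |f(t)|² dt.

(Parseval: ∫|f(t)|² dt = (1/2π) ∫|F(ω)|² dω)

∫|f(t)|² dt = \frac{\sqrt{22} \sqrt{\pi} \left(1 + e^{22}\right)}{44 e^{22}}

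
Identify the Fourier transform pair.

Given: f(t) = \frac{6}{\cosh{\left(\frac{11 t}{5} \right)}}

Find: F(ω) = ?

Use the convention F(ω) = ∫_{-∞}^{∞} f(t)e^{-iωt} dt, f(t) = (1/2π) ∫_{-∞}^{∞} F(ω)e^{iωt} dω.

F(ω) = \frac{30 \pi}{11 \cosh{\left(\frac{5 \pi \omega}{22} \right)}}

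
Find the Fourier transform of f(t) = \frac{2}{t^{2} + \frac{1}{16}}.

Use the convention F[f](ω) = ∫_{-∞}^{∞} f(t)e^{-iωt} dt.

F(ω) = 8 \pi e^{- \frac{\left|{\omega}\right|}{4}}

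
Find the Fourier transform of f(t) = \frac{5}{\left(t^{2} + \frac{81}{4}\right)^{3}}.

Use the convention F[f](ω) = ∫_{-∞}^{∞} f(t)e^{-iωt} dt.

F(ω) = \frac{5 \pi \left(27 \omega^{2} + 18 \left|{\omega}\right| + 4\right) e^{- \frac{9 \left|{\omega}\right|}{2}}}{19683}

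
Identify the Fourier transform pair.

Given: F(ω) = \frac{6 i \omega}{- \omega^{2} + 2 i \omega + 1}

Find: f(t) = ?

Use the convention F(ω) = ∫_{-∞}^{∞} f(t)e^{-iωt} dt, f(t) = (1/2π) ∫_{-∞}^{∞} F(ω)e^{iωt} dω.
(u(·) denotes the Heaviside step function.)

f(t) = 6 \left(1 - t\right) e^{- t} u\left(t\right)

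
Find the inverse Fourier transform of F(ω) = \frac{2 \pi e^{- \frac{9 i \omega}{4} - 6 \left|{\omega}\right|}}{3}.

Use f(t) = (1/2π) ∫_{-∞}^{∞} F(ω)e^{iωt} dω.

f(t) = \frac{4}{\left(t - \frac{9}{4}\right)^{2} + 36}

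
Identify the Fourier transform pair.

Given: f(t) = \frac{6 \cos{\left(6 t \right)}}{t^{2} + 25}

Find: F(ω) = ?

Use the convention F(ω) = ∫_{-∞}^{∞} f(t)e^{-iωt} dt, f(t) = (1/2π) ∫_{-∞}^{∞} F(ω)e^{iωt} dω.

F(ω) = \frac{3 \pi e^{- 5 \left|{\omega + 6}\right|}}{5} + \frac{3 \pi e^{- 5 \left|{\omega - 6}\right|}}{5}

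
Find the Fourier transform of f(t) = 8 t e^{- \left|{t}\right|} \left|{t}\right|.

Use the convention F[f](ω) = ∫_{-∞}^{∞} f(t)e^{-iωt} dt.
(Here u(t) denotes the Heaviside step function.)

F(ω) = \frac{32 i \omega \left(\omega^{2} - 3\right)}{\left(\omega^{2} + 1\right)^{3}}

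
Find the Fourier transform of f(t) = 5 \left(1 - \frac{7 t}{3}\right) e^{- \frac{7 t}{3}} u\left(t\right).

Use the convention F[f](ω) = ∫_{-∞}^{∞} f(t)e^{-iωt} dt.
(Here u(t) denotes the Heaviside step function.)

F(ω) = \frac{45 i \omega}{- 9 \omega^{2} + 42 i \omega + 49}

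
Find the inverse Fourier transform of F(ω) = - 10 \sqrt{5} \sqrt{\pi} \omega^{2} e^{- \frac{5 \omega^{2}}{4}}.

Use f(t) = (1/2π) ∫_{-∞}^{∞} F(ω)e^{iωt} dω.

f(t) = 2 \left(\frac{4 t^{2}}{5} - 2\right) e^{- \frac{t^{2}}{5}}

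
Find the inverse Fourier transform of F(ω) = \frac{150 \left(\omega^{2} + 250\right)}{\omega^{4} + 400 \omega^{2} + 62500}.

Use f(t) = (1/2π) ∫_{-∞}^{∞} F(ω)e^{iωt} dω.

f(t) = 5 e^{- 15 \left|{t}\right|} \cos{\left(5 \left|{t}\right| \right)}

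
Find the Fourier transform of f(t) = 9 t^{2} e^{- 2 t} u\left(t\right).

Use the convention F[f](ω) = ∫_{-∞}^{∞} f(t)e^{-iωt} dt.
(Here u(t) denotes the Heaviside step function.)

F(ω) = \frac{18}{\left(i \omega + 2\right)^{3}}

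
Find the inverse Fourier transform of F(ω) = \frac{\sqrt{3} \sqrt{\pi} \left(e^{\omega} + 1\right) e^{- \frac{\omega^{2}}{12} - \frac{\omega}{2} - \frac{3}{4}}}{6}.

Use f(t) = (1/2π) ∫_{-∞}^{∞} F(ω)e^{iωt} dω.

f(t) = e^{- 3 t^{2}} \cos{\left(3 t \right)}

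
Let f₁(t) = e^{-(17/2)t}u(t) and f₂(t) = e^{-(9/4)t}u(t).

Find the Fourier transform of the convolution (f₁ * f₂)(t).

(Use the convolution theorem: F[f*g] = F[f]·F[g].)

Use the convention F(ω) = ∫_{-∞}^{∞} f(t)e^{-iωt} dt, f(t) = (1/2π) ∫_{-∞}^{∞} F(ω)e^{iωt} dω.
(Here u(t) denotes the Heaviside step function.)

F[f₁*f₂](ω) = \frac{8}{- 8 \omega^{2} + 86 i \omega + 153}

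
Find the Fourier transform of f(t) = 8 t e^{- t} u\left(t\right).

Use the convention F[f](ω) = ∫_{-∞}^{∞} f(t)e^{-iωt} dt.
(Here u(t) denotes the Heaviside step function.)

F(ω) = \frac{8}{\left(i \omega + 1\right)^{2}}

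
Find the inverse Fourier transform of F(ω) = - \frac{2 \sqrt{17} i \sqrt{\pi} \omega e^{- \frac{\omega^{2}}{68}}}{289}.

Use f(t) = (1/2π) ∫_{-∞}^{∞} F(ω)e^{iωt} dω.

f(t) = 4 t e^{- 17 t^{2}}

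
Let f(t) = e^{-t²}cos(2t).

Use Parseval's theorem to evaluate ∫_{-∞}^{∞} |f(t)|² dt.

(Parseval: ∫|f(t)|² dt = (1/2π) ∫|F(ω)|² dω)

∫|f(t)|² dt = \frac{\sqrt{2} \sqrt{\pi} \left(1 + e^{2}\right)}{4 e^{2}}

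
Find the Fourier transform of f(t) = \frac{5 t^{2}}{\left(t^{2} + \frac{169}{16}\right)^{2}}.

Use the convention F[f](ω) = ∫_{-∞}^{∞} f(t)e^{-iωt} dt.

F(ω) = \frac{5 \pi \left(4 - 13 \left|{\omega}\right|\right) e^{- \frac{13 \left|{\omega}\right|}{4}}}{26}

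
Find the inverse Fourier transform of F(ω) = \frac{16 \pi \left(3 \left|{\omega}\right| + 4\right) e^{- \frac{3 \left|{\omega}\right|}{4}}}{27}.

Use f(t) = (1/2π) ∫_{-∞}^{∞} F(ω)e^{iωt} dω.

f(t) = \frac{2}{\left(t^{2} + \frac{9}{16}\right)^{2}}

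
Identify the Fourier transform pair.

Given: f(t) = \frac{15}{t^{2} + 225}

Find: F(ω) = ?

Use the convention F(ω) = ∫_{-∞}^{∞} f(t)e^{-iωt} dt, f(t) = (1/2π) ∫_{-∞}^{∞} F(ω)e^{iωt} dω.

F(ω) = \pi e^{- 15 \left|{\omega}\right|}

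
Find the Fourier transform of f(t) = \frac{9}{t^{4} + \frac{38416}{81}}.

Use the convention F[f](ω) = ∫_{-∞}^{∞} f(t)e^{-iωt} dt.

F(ω) = \frac{243 \pi e^{- \frac{7 \sqrt{2} \left|{\omega}\right|}{3}} \sin{\left(\frac{7 \sqrt{2} \left|{\omega}\right|}{3} + \frac{\pi}{4} \right)}}{2744}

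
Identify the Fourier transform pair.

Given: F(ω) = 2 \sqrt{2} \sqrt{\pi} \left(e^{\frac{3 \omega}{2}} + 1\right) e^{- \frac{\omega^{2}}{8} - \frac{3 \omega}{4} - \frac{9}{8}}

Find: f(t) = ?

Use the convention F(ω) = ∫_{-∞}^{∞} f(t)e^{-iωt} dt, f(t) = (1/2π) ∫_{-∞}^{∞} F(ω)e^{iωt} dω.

f(t) = 8 e^{- 2 t^{2}} \cos{\left(3 t \right)}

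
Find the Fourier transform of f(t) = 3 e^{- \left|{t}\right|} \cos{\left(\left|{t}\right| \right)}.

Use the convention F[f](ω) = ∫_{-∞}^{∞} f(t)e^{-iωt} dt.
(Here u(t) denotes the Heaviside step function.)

F(ω) = \frac{6 \left(\omega^{2} + 2\right)}{\omega^{4} + 4}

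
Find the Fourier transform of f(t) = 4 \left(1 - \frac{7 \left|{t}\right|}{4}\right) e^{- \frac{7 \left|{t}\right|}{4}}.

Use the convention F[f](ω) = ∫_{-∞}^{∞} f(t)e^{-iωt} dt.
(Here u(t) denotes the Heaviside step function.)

F(ω) = \frac{7168 \omega^{2}}{\left(16 \omega^{2} + 49\right)^{2}}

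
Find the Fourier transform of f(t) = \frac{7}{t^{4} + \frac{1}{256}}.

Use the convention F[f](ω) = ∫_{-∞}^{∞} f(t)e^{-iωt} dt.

F(ω) = 448 \pi e^{- \frac{\sqrt{2} \left|{\omega}\right|}{8}} \sin{\left(\frac{\sqrt{2} \left|{\omega}\right|}{8} + \frac{\pi}{4} \right)}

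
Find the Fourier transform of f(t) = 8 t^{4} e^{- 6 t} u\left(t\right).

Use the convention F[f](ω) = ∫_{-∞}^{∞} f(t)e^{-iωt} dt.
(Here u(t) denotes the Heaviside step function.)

F(ω) = \frac{192}{\left(i \omega + 6\right)^{5}}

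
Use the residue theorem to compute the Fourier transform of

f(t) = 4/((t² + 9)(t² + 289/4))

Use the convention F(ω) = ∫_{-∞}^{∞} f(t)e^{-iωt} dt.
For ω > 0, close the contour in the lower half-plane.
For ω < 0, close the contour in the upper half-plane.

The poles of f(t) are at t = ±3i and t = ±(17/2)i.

Let g(z) = f(z)e^{-iωz}; for large |z| the factor e^{-iωz} decays in the lower half-plane when ω > 0 and in the upper half-plane when ω < 0.

Case ω > 0 (lower half-plane, clockwise contour ⇒ F(ω) = -2πi·ΣRes):
  Res_{z = - 3 i} g(z) = \frac{8 i e^{- 3 \omega}}{759}
  Res_{z = - \frac{17 i}{2}} g(z) = - \frac{16 i e^{- \frac{17 \omega}{2}}}{4301}
  F(ω) = -2πi·ΣRes = \frac{16 \pi e^{- 3 \omega}}{759} - \frac{32 \pi e^{- \frac{17 \omega}{2}}}{4301}

Case ω < 0 (upper half-plane, counterclockwise contour ⇒ F(ω) = +2πi·ΣRes):
  Res_{z = 3 i} g(z) = - \frac{8 i e^{3 \omega}}{759}
  Res_{z = \frac{17 i}{2}} g(z) = \frac{16 i e^{\frac{17 \omega}{2}}}{4301}
  F(ω) = 2πi·ΣRes = \frac{16 \pi \left(- 6 e^{\frac{17 \omega}{2}} + 17 e^{3 \omega}\right)}{12903}

Both cases combine into a single formula in |ω|:

F(ω) = \frac{16 \pi e^{- 3 \left|{\omega}\right|}}{759} - \frac{32 \pi e^{- \frac{17 \left|{\omega}\right|}{2}}}{4301}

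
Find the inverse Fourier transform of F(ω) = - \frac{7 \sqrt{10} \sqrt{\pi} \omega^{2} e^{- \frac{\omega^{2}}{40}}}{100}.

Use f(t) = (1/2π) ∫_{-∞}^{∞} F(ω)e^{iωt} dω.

f(t) = 7 \left(40 t^{2} - 2\right) e^{- 10 t^{2}}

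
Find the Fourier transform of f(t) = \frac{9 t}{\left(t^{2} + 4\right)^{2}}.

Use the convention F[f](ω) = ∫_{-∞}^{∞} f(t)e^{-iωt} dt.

F(ω) = - \frac{9 i \pi \omega e^{- 2 \left|{\omega}\right|}}{4}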